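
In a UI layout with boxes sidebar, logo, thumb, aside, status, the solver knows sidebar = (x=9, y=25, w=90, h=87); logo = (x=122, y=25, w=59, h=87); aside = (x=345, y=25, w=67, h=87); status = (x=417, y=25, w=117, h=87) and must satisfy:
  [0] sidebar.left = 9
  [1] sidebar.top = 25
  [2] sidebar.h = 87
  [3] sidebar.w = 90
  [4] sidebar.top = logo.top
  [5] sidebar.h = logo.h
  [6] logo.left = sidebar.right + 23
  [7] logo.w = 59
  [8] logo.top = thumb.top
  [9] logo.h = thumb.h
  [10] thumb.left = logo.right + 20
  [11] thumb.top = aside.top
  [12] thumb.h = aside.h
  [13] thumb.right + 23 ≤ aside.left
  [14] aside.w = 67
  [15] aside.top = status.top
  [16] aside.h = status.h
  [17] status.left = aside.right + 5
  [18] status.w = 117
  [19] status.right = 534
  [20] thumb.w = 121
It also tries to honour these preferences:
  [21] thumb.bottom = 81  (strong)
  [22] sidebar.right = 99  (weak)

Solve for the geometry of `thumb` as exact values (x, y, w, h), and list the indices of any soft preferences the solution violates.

thumb = (x=201, y=25, w=121, h=87)
violated soft preferences: 21

1. thumb.y = 25  [logo.top = thumb.top]
2. thumb.h = 87  [logo.h = thumb.h]
3. thumb.x = 201  [thumb.left = logo.right + 20]
4. thumb.w = 121  [thumb.w = 121]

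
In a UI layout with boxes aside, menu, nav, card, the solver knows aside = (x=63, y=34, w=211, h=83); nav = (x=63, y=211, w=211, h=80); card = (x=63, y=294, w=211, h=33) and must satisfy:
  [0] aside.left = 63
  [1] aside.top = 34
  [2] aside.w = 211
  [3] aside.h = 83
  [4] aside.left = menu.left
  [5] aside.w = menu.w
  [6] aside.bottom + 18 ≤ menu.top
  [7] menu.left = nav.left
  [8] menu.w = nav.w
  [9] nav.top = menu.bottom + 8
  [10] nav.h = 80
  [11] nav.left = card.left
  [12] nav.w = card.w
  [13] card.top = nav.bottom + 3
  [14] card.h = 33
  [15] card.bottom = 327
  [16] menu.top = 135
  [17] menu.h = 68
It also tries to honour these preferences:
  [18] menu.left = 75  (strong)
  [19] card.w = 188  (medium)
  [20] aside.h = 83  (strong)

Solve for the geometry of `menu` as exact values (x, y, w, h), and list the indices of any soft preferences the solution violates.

1. menu.x = 63  [aside.left = menu.left]
2. menu.w = 211  [aside.w = menu.w]
3. menu.y = 135  [menu.top = 135]
4. menu.h = 68  [menu.h = 68]

menu = (x=63, y=135, w=211, h=68)
violated soft preferences: 18, 19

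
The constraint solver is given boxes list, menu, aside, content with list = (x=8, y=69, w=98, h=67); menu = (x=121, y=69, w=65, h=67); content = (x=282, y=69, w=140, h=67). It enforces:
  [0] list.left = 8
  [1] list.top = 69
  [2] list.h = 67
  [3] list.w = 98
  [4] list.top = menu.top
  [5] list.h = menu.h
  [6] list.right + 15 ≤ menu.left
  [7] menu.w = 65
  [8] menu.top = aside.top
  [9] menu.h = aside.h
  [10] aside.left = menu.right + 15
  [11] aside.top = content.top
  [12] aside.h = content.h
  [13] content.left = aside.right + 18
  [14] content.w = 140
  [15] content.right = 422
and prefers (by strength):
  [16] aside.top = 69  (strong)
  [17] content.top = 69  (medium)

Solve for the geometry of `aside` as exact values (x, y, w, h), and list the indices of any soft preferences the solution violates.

aside = (x=201, y=69, w=63, h=67)
violated soft preferences: none

1. aside.y = 69  [menu.top = aside.top]
2. aside.h = 67  [menu.h = aside.h]
3. aside.x = 201  [aside.left = menu.right + 15]
4. aside.w = 63  [content.left = aside.right + 18]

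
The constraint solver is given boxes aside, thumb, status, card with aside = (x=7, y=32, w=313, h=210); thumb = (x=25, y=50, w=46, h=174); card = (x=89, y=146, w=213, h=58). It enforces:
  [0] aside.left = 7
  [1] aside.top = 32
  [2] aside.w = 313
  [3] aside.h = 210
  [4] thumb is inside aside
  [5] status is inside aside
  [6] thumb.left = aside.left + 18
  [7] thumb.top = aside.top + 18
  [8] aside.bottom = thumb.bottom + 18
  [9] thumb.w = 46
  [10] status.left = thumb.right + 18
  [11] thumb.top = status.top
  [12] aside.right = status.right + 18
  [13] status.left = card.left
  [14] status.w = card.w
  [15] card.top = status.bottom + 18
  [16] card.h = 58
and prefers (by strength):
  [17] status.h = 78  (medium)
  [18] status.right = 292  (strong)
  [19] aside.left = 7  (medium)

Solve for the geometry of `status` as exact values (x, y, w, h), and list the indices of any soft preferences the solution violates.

1. status.x = 89  [status.left = thumb.right + 18]
2. status.y = 50  [thumb.top = status.top]
3. status.w = 213  [aside.right = status.right + 18]
4. status.h = 78  [card.top = status.bottom + 18]

status = (x=89, y=50, w=213, h=78)
violated soft preferences: 18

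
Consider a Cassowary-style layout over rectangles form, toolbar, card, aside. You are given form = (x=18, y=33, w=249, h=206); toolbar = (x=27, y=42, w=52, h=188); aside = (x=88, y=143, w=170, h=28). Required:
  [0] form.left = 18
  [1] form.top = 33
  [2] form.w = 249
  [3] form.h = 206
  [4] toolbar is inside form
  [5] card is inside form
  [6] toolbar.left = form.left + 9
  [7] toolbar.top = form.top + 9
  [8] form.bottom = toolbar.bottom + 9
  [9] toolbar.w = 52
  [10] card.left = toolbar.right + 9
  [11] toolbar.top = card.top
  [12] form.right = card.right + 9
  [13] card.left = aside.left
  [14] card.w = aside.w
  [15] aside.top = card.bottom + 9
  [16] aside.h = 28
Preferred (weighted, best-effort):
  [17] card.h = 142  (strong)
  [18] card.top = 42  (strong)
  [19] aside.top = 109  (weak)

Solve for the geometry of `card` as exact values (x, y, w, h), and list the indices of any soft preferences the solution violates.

card = (x=88, y=42, w=170, h=92)
violated soft preferences: 17, 19

1. card.x = 88  [card.left = toolbar.right + 9]
2. card.y = 42  [toolbar.top = card.top]
3. card.w = 170  [form.right = card.right + 9]
4. card.h = 92  [aside.top = card.bottom + 9]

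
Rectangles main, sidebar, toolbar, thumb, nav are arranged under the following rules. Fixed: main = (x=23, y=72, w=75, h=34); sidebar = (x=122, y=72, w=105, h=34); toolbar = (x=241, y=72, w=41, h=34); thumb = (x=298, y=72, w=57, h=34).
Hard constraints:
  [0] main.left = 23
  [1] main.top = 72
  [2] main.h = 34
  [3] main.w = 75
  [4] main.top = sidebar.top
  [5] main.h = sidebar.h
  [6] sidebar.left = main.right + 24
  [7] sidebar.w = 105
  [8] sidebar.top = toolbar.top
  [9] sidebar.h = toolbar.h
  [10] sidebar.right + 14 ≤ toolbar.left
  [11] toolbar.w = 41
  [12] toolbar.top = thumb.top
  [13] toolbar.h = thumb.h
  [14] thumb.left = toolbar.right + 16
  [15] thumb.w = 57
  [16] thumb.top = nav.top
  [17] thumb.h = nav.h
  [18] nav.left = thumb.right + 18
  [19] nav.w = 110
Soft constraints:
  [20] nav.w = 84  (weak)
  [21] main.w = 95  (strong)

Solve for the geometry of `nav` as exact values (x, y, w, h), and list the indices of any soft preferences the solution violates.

1. nav.y = 72  [thumb.top = nav.top]
2. nav.h = 34  [thumb.h = nav.h]
3. nav.x = 373  [nav.left = thumb.right + 18]
4. nav.w = 110  [nav.w = 110]

nav = (x=373, y=72, w=110, h=34)
violated soft preferences: 20, 21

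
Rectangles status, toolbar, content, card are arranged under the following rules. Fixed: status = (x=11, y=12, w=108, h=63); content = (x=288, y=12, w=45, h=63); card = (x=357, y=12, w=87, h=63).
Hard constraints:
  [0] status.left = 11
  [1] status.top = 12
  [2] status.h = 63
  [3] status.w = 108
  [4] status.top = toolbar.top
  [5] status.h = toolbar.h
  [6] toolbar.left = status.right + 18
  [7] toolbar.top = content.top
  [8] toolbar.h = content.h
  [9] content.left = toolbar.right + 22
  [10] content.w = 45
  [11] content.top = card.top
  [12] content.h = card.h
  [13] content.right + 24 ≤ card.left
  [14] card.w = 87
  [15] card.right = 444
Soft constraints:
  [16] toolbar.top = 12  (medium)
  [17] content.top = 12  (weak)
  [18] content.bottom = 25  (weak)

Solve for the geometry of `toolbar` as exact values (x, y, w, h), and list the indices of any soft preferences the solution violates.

1. toolbar.y = 12  [status.top = toolbar.top]
2. toolbar.h = 63  [status.h = toolbar.h]
3. toolbar.x = 137  [toolbar.left = status.right + 18]
4. toolbar.w = 129  [content.left = toolbar.right + 22]

toolbar = (x=137, y=12, w=129, h=63)
violated soft preferences: 18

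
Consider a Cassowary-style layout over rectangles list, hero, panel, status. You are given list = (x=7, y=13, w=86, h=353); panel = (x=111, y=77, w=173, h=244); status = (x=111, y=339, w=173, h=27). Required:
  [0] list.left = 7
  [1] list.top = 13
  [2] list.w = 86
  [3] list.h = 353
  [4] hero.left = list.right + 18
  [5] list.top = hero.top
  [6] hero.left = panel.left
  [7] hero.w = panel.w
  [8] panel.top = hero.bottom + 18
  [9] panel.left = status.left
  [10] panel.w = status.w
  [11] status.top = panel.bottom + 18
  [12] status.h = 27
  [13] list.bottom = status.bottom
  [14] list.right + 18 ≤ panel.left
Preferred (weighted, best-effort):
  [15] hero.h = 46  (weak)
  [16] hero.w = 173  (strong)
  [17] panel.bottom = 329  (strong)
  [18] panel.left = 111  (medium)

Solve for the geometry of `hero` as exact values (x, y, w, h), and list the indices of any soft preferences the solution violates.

hero = (x=111, y=13, w=173, h=46)
violated soft preferences: 17

1. hero.x = 111  [hero.left = list.right + 18]
2. hero.y = 13  [list.top = hero.top]
3. hero.w = 173  [hero.w = panel.w]
4. hero.h = 46  [panel.top = hero.bottom + 18]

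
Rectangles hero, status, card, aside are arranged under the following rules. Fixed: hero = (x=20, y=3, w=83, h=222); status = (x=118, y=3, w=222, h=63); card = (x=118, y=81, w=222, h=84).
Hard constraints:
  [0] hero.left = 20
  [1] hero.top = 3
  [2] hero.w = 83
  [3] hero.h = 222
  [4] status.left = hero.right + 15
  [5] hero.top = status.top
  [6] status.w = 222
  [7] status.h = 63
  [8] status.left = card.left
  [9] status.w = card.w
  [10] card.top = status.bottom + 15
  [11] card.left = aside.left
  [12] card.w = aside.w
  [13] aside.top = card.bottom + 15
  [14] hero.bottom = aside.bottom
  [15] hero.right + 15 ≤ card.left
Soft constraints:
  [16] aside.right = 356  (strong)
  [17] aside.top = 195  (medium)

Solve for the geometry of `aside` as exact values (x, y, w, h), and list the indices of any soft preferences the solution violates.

aside = (x=118, y=180, w=222, h=45)
violated soft preferences: 16, 17

1. aside.x = 118  [card.left = aside.left]
2. aside.w = 222  [card.w = aside.w]
3. aside.y = 180  [aside.top = card.bottom + 15]
4. aside.h = 45  [hero.bottom = aside.bottom]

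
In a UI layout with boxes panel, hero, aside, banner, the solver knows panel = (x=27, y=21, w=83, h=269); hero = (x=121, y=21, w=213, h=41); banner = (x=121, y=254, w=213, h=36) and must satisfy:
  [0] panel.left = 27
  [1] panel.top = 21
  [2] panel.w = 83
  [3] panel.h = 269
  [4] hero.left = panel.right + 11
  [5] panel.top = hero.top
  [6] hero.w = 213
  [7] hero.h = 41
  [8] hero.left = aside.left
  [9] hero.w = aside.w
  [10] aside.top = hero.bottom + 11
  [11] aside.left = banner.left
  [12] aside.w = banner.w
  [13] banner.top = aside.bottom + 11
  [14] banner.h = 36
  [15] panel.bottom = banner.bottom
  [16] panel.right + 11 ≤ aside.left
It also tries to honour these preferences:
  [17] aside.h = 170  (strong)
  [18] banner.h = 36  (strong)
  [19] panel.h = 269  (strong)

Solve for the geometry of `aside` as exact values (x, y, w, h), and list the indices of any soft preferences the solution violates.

1. aside.x = 121  [hero.left = aside.left]
2. aside.w = 213  [hero.w = aside.w]
3. aside.y = 73  [aside.top = hero.bottom + 11]
4. aside.h = 170  [banner.top = aside.bottom + 11]

aside = (x=121, y=73, w=213, h=170)
violated soft preferences: none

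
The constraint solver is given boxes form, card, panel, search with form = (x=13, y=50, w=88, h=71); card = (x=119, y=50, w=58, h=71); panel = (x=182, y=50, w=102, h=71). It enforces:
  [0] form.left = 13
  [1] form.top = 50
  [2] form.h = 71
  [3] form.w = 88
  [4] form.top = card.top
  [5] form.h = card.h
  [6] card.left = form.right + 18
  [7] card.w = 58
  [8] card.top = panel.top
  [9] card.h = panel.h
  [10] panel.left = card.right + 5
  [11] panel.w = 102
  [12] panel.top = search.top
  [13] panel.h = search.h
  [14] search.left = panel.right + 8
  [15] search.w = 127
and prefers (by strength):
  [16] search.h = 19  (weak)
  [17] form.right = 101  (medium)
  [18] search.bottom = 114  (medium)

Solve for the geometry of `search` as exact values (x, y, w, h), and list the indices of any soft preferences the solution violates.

1. search.y = 50  [panel.top = search.top]
2. search.h = 71  [panel.h = search.h]
3. search.x = 292  [search.left = panel.right + 8]
4. search.w = 127  [search.w = 127]

search = (x=292, y=50, w=127, h=71)
violated soft preferences: 16, 18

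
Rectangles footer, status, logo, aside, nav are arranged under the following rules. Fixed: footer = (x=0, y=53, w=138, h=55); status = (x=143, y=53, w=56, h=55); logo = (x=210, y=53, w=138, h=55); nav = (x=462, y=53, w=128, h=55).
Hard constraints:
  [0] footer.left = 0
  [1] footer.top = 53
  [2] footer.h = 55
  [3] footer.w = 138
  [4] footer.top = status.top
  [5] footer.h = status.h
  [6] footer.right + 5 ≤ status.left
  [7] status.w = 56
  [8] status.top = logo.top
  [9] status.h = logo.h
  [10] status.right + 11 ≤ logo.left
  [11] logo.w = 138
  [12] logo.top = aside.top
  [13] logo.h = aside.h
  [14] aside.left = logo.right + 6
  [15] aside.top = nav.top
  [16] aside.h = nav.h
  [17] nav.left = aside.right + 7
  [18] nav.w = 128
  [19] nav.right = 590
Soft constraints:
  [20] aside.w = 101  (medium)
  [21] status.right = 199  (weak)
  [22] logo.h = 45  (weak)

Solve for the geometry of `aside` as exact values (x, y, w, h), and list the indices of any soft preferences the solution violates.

aside = (x=354, y=53, w=101, h=55)
violated soft preferences: 22

1. aside.y = 53  [logo.top = aside.top]
2. aside.h = 55  [logo.h = aside.h]
3. aside.x = 354  [aside.left = logo.right + 6]
4. aside.w = 101  [nav.left = aside.right + 7]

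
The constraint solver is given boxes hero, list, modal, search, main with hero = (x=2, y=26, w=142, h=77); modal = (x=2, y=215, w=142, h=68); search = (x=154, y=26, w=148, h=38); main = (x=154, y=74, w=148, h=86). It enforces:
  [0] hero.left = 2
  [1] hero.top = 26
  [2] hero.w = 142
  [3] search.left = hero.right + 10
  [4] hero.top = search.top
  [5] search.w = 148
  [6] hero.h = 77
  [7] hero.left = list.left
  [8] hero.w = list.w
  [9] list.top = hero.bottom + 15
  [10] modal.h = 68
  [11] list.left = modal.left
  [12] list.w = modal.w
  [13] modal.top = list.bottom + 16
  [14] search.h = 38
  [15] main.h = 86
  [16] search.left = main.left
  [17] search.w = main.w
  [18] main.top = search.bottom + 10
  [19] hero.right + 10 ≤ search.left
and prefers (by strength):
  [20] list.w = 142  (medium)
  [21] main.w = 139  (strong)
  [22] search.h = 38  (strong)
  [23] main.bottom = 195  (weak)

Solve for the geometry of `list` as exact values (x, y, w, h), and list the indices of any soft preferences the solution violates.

1. list.x = 2  [hero.left = list.left]
2. list.w = 142  [hero.w = list.w]
3. list.y = 118  [list.top = hero.bottom + 15]
4. list.h = 81  [modal.top = list.bottom + 16]

list = (x=2, y=118, w=142, h=81)
violated soft preferences: 21, 23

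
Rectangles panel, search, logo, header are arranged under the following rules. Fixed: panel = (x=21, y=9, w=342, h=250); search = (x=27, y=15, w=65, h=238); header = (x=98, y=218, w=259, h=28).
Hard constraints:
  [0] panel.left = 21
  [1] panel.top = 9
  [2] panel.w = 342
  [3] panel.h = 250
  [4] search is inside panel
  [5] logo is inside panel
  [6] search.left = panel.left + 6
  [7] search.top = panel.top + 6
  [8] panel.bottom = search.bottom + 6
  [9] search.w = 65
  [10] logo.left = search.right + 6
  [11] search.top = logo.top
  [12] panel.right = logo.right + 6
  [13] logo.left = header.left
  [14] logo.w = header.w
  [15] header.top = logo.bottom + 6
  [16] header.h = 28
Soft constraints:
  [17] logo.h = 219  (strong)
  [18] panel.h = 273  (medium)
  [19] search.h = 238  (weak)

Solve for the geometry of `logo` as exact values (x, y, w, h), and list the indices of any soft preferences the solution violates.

logo = (x=98, y=15, w=259, h=197)
violated soft preferences: 17, 18

1. logo.x = 98  [logo.left = search.right + 6]
2. logo.y = 15  [search.top = logo.top]
3. logo.w = 259  [panel.right = logo.right + 6]
4. logo.h = 197  [header.top = logo.bottom + 6]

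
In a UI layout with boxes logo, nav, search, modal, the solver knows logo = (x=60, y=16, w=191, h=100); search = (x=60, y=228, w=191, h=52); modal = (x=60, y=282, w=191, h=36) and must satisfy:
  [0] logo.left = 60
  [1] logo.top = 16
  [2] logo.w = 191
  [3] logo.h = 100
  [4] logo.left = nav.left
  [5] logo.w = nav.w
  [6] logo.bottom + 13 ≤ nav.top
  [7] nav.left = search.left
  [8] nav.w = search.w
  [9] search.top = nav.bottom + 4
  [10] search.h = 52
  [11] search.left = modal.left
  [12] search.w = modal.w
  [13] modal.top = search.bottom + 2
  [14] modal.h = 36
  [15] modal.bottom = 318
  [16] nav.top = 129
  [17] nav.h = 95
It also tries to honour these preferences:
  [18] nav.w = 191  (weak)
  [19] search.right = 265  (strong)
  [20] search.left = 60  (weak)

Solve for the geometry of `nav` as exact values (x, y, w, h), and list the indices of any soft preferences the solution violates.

nav = (x=60, y=129, w=191, h=95)
violated soft preferences: 19

1. nav.x = 60  [logo.left = nav.left]
2. nav.w = 191  [logo.w = nav.w]
3. nav.y = 129  [nav.top = 129]
4. nav.h = 95  [nav.h = 95]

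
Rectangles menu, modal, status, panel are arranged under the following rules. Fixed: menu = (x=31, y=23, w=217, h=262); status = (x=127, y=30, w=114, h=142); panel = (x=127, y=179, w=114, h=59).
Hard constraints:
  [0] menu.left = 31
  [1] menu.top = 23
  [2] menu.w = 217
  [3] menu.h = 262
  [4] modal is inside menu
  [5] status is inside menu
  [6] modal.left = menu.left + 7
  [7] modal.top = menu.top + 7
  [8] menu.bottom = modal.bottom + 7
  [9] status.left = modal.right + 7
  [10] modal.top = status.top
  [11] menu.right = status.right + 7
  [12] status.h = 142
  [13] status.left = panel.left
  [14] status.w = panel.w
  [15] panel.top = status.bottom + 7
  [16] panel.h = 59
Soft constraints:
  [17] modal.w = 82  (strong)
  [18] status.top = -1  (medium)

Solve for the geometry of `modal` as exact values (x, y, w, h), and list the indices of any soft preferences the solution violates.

1. modal.x = 38  [modal.left = menu.left + 7]
2. modal.y = 30  [modal.top = menu.top + 7]
3. modal.h = 248  [menu.bottom = modal.bottom + 7]
4. modal.w = 82  [status.left = modal.right + 7]

modal = (x=38, y=30, w=82, h=248)
violated soft preferences: 18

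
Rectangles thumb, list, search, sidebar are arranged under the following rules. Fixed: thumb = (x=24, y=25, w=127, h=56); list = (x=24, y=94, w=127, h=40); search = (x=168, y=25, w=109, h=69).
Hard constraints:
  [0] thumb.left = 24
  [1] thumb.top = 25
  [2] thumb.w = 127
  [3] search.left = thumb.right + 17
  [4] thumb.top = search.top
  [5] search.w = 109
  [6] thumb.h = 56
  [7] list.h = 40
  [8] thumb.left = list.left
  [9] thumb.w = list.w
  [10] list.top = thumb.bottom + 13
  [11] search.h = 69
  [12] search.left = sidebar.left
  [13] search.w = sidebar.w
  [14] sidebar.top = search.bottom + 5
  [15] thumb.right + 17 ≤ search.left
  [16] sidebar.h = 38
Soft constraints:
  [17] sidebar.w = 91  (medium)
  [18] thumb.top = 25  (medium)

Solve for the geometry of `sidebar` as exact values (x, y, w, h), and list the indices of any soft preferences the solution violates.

1. sidebar.x = 168  [search.left = sidebar.left]
2. sidebar.w = 109  [search.w = sidebar.w]
3. sidebar.y = 99  [sidebar.top = search.bottom + 5]
4. sidebar.h = 38  [sidebar.h = 38]

sidebar = (x=168, y=99, w=109, h=38)
violated soft preferences: 17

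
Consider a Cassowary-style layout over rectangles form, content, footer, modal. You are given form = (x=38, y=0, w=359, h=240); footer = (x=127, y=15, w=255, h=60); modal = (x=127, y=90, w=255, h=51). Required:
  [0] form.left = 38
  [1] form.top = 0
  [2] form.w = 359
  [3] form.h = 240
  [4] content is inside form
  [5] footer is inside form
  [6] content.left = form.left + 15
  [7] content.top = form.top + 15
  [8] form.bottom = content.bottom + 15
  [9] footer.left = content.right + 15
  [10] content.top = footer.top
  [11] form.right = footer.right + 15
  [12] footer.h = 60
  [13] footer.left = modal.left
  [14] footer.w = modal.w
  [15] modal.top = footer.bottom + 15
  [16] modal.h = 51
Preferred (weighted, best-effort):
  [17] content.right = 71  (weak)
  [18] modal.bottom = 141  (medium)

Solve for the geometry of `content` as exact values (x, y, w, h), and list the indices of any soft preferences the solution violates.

1. content.x = 53  [content.left = form.left + 15]
2. content.y = 15  [content.top = form.top + 15]
3. content.h = 210  [form.bottom = content.bottom + 15]
4. content.w = 59  [footer.left = content.right + 15]

content = (x=53, y=15, w=59, h=210)
violated soft preferences: 17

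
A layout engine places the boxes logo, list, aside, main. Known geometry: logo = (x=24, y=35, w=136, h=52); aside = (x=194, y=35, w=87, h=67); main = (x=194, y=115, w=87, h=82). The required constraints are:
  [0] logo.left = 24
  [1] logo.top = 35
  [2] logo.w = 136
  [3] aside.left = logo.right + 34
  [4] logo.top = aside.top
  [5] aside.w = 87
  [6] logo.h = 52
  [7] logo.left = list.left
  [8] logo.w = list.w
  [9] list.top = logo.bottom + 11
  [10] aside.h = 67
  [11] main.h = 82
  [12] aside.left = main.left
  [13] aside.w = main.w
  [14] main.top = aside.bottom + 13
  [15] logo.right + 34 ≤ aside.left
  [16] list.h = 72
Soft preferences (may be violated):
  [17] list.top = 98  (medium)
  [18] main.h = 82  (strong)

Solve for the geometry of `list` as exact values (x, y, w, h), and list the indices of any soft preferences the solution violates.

list = (x=24, y=98, w=136, h=72)
violated soft preferences: none

1. list.x = 24  [logo.left = list.left]
2. list.w = 136  [logo.w = list.w]
3. list.y = 98  [list.top = logo.bottom + 11]
4. list.h = 72  [list.h = 72]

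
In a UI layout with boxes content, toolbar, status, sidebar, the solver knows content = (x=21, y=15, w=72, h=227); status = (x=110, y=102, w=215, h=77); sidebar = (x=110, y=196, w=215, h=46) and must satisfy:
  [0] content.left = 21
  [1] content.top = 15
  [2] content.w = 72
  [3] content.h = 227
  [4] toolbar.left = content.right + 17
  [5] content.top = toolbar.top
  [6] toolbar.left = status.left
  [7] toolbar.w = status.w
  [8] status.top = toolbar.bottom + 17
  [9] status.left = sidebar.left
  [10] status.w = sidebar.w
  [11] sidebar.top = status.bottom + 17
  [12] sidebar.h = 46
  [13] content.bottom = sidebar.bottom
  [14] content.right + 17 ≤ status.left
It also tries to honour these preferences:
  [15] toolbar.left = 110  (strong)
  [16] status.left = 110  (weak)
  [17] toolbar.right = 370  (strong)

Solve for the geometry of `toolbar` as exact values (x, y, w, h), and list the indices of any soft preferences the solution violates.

1. toolbar.x = 110  [toolbar.left = content.right + 17]
2. toolbar.y = 15  [content.top = toolbar.top]
3. toolbar.w = 215  [toolbar.w = status.w]
4. toolbar.h = 70  [status.top = toolbar.bottom + 17]

toolbar = (x=110, y=15, w=215, h=70)
violated soft preferences: 17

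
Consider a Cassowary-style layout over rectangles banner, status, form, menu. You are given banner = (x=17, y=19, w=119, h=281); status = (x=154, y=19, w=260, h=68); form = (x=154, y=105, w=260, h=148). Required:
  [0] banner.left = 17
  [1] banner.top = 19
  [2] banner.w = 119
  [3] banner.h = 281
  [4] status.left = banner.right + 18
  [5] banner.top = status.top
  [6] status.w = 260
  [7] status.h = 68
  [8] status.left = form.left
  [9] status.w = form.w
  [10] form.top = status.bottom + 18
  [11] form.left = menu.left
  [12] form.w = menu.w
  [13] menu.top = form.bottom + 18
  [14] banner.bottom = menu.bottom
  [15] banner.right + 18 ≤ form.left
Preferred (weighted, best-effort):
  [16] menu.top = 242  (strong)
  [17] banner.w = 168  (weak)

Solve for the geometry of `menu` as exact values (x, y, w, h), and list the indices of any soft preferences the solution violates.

1. menu.x = 154  [form.left = menu.left]
2. menu.w = 260  [form.w = menu.w]
3. menu.y = 271  [menu.top = form.bottom + 18]
4. menu.h = 29  [banner.bottom = menu.bottom]

menu = (x=154, y=271, w=260, h=29)
violated soft preferences: 16, 17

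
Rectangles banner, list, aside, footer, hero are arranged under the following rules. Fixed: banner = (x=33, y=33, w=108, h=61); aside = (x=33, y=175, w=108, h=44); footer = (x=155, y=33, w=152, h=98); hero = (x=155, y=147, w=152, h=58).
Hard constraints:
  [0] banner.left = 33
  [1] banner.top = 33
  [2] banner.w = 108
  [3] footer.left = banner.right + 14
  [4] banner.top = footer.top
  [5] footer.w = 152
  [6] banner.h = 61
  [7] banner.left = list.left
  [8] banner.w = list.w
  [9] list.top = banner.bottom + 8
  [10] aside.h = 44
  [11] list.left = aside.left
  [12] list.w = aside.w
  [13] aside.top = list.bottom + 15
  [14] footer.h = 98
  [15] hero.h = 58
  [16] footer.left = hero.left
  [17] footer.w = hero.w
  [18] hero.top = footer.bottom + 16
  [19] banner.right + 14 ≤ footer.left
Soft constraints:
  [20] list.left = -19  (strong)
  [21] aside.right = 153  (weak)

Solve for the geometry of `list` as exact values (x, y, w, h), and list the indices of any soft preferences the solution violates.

1. list.x = 33  [banner.left = list.left]
2. list.w = 108  [banner.w = list.w]
3. list.y = 102  [list.top = banner.bottom + 8]
4. list.h = 58  [aside.top = list.bottom + 15]

list = (x=33, y=102, w=108, h=58)
violated soft preferences: 20, 21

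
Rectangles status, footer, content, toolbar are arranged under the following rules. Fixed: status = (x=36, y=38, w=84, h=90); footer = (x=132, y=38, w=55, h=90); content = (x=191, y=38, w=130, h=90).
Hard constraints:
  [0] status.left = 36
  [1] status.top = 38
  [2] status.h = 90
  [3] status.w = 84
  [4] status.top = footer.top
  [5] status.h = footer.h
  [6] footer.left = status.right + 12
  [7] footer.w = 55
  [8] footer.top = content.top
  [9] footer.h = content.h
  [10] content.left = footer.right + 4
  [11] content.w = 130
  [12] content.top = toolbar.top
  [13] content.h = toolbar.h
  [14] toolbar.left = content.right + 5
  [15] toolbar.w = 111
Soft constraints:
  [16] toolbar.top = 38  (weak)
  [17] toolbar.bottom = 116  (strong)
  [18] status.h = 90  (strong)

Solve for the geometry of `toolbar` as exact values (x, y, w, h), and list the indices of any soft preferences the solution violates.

1. toolbar.y = 38  [content.top = toolbar.top]
2. toolbar.h = 90  [content.h = toolbar.h]
3. toolbar.x = 326  [toolbar.left = content.right + 5]
4. toolbar.w = 111  [toolbar.w = 111]

toolbar = (x=326, y=38, w=111, h=90)
violated soft preferences: 17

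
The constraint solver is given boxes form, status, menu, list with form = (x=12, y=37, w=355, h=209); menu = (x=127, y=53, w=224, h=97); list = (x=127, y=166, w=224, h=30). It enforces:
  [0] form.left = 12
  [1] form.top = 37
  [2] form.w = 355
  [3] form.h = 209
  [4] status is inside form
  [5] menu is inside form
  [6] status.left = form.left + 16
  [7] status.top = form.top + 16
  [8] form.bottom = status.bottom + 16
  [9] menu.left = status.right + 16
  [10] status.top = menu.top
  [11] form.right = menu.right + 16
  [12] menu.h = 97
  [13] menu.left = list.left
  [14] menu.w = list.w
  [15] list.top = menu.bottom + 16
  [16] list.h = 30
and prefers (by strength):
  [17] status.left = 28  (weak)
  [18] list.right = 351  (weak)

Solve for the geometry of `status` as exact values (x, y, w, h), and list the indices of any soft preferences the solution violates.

status = (x=28, y=53, w=83, h=177)
violated soft preferences: none

1. status.x = 28  [status.left = form.left + 16]
2. status.y = 53  [status.top = form.top + 16]
3. status.h = 177  [form.bottom = status.bottom + 16]
4. status.w = 83  [menu.left = status.right + 16]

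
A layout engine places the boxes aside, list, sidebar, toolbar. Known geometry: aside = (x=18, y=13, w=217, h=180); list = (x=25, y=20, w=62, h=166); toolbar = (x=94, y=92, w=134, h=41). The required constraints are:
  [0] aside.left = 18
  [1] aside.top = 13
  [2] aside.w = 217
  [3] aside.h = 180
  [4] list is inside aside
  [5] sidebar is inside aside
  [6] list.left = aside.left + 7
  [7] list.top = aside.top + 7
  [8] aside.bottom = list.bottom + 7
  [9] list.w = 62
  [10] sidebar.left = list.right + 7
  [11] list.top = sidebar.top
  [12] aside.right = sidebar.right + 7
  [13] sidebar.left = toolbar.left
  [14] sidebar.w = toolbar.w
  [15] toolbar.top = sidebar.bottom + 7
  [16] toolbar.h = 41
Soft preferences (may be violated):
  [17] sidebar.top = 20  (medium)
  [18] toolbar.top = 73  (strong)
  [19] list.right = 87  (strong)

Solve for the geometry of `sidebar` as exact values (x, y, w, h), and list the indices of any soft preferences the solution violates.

sidebar = (x=94, y=20, w=134, h=65)
violated soft preferences: 18

1. sidebar.x = 94  [sidebar.left = list.right + 7]
2. sidebar.y = 20  [list.top = sidebar.top]
3. sidebar.w = 134  [aside.right = sidebar.right + 7]
4. sidebar.h = 65  [toolbar.top = sidebar.bottom + 7]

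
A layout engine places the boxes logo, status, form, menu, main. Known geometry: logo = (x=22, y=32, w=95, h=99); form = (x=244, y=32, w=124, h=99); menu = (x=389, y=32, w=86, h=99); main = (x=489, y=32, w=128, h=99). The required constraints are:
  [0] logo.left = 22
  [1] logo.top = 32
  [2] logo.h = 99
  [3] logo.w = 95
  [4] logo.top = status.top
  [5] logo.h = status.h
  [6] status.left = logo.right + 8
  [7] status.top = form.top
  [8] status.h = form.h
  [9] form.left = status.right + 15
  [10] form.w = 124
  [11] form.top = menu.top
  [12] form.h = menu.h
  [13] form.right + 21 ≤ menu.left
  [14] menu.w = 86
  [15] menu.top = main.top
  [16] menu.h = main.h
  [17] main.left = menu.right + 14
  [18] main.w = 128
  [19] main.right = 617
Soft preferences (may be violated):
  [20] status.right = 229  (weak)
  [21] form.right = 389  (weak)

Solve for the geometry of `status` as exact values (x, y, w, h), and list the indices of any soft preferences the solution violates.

1. status.y = 32  [logo.top = status.top]
2. status.h = 99  [logo.h = status.h]
3. status.x = 125  [status.left = logo.right + 8]
4. status.w = 104  [form.left = status.right + 15]

status = (x=125, y=32, w=104, h=99)
violated soft preferences: 21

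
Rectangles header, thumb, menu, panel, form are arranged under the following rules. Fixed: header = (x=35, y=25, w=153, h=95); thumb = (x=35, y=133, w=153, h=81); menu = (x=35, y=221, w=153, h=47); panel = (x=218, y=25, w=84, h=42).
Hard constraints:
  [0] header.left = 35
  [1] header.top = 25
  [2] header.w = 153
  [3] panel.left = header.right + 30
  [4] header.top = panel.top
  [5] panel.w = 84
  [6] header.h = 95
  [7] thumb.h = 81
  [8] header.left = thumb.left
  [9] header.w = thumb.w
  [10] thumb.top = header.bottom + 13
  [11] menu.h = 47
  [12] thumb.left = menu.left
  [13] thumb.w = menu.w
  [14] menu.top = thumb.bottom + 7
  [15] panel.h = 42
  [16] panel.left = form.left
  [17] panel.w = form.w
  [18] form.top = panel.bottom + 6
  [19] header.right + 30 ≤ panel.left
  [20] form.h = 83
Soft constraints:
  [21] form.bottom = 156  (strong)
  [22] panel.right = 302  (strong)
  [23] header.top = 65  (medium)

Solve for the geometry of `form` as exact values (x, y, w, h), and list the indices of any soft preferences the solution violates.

1. form.x = 218  [panel.left = form.left]
2. form.w = 84  [panel.w = form.w]
3. form.y = 73  [form.top = panel.bottom + 6]
4. form.h = 83  [form.h = 83]

form = (x=218, y=73, w=84, h=83)
violated soft preferences: 23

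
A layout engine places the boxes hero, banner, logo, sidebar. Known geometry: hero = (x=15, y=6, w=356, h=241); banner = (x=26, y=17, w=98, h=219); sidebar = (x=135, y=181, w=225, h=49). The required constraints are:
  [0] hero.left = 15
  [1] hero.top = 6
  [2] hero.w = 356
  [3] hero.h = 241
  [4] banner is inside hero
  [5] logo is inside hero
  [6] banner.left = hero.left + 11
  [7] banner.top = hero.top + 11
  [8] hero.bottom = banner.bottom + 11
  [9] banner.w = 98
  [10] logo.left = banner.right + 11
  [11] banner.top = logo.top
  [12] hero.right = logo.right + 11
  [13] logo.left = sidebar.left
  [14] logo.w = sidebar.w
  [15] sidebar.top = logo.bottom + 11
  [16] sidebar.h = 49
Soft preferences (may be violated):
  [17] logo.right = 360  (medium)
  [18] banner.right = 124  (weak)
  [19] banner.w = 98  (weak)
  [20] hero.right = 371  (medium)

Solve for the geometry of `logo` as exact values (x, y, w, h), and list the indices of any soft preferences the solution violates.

logo = (x=135, y=17, w=225, h=153)
violated soft preferences: none

1. logo.x = 135  [logo.left = banner.right + 11]
2. logo.y = 17  [banner.top = logo.top]
3. logo.w = 225  [hero.right = logo.right + 11]
4. logo.h = 153  [sidebar.top = logo.bottom + 11]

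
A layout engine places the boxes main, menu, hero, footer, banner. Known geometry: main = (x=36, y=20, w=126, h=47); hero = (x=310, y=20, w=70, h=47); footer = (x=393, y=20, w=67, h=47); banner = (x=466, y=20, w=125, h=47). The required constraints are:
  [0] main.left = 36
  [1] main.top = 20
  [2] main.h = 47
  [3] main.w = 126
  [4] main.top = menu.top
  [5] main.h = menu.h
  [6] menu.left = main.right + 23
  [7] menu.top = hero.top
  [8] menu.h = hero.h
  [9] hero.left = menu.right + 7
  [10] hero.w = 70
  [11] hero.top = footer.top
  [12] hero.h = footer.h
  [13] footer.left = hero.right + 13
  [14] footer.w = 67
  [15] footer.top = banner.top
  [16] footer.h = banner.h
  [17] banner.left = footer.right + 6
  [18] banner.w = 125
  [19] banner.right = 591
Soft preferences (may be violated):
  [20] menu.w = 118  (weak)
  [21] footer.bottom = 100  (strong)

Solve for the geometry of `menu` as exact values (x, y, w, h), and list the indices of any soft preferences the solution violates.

1. menu.y = 20  [main.top = menu.top]
2. menu.h = 47  [main.h = menu.h]
3. menu.x = 185  [menu.left = main.right + 23]
4. menu.w = 118  [hero.left = menu.right + 7]

menu = (x=185, y=20, w=118, h=47)
violated soft preferences: 21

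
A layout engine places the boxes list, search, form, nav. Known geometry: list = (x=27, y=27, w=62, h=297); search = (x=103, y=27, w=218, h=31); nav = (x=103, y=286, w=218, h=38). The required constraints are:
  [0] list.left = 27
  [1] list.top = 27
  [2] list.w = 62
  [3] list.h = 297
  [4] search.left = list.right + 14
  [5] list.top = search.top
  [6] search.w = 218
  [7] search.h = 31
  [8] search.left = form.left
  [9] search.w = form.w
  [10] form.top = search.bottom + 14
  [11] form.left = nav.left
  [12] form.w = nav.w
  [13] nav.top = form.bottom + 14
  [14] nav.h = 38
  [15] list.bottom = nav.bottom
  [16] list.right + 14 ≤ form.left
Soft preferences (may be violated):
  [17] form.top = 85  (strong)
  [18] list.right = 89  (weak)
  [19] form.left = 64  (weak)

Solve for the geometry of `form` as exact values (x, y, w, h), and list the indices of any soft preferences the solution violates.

1. form.x = 103  [search.left = form.left]
2. form.w = 218  [search.w = form.w]
3. form.y = 72  [form.top = search.bottom + 14]
4. form.h = 200  [nav.top = form.bottom + 14]

form = (x=103, y=72, w=218, h=200)
violated soft preferences: 17, 19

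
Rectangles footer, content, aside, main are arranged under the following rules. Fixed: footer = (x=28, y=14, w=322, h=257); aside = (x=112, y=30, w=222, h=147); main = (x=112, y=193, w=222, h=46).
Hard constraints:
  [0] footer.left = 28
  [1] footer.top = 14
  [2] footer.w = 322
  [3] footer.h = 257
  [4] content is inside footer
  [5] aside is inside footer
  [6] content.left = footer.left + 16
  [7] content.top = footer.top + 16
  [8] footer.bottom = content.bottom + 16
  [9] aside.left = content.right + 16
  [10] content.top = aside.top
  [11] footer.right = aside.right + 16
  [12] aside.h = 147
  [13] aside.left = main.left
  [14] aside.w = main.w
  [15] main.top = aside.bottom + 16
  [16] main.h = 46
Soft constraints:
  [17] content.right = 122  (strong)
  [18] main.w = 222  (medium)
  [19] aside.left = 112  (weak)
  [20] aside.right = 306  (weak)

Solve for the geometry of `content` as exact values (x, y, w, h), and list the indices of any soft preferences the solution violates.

1. content.x = 44  [content.left = footer.left + 16]
2. content.y = 30  [content.top = footer.top + 16]
3. content.h = 225  [footer.bottom = content.bottom + 16]
4. content.w = 52  [aside.left = content.right + 16]

content = (x=44, y=30, w=52, h=225)
violated soft preferences: 17, 20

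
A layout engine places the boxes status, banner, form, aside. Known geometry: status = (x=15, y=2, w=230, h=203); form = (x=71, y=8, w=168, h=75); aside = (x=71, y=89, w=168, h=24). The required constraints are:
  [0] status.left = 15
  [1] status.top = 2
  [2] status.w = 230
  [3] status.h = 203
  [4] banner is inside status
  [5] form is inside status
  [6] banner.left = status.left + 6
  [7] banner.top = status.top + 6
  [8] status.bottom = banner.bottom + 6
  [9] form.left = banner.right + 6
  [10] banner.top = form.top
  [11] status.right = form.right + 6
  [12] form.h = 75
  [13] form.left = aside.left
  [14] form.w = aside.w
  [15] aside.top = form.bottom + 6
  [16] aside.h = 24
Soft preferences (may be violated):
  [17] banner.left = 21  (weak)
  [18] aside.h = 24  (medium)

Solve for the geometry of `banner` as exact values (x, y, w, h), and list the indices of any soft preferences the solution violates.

banner = (x=21, y=8, w=44, h=191)
violated soft preferences: none

1. banner.x = 21  [banner.left = status.left + 6]
2. banner.y = 8  [banner.top = status.top + 6]
3. banner.h = 191  [status.bottom = banner.bottom + 6]
4. banner.w = 44  [form.left = banner.right + 6]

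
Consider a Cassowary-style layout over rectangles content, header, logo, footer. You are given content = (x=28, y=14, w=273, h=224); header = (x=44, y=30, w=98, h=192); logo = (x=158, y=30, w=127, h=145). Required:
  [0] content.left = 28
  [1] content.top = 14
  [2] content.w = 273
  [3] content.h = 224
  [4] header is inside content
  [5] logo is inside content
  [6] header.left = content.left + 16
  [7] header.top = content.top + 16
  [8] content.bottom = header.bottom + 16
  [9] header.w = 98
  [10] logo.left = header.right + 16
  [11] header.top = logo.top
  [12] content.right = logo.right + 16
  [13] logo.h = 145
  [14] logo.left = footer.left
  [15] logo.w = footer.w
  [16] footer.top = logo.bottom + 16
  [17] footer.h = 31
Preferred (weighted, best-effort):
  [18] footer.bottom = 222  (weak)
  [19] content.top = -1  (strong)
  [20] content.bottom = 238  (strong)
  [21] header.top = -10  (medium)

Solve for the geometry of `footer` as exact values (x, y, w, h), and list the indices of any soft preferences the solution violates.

1. footer.x = 158  [logo.left = footer.left]
2. footer.w = 127  [logo.w = footer.w]
3. footer.y = 191  [footer.top = logo.bottom + 16]
4. footer.h = 31  [footer.h = 31]

footer = (x=158, y=191, w=127, h=31)
violated soft preferences: 19, 21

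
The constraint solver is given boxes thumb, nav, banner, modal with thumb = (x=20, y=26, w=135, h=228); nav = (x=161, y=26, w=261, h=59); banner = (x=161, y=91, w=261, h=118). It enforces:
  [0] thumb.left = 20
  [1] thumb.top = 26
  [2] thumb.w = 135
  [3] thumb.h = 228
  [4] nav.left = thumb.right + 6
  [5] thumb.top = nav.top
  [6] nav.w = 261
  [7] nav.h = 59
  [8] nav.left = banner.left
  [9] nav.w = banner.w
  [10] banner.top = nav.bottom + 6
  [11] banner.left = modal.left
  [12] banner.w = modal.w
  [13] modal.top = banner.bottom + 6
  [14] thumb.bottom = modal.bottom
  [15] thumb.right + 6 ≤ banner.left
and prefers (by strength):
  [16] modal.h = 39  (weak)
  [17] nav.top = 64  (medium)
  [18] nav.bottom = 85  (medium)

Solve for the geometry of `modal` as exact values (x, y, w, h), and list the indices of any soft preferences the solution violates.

1. modal.x = 161  [banner.left = modal.left]
2. modal.w = 261  [banner.w = modal.w]
3. modal.y = 215  [modal.top = banner.bottom + 6]
4. modal.h = 39  [thumb.bottom = modal.bottom]

modal = (x=161, y=215, w=261, h=39)
violated soft preferences: 17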